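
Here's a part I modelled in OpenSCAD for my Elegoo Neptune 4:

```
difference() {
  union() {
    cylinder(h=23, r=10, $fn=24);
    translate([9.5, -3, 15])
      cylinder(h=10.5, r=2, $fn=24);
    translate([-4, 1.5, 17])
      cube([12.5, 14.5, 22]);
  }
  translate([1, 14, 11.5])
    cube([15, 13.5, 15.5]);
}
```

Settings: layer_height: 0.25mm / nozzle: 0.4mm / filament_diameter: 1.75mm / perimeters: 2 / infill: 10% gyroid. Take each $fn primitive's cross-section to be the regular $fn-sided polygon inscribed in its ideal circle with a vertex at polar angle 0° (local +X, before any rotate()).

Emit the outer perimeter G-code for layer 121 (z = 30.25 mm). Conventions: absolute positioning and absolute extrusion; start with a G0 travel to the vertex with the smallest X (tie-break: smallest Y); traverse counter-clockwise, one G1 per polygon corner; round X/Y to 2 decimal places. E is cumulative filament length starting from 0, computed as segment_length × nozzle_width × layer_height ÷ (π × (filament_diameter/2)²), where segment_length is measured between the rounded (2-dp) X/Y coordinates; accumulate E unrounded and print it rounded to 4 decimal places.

G0 X-4.00 Y1.50 Z30.25
G1 X8.50 Y1.50 E0.5197
G1 X8.50 Y16.00 E1.1225
G1 X-4.00 Y16.00 E1.6422
G1 X-4.00 Y1.50 E2.2451

At z = 30.25 mm: the cylinder is not intersected at this z (z outside [0, 23]); the cylinder at (9.5, -3) does not reach this height (z outside [15, 25.5]); the cube at (-4, 1.5) is present — its section is the full 12.5×14.5 rectangle; Merging all regions: only the 12.5×14.5 cube at (-4, 1.5) is present, so the union is just that shape — 1 connected region; the cube at (1, 14) does not reach this height (z outside [11.5, 27]); Taking the first minus the rest: none of the subtracted shapes is present at this height, so the result so far is unchanged — 1 connected region. The outline is a single polygon with 4 vertices. Extrusion per mm of travel: 0.4 × 0.25 / (π × 0.875²) = 0.041575. Accumulating E over each segment gives final E = 2.2451.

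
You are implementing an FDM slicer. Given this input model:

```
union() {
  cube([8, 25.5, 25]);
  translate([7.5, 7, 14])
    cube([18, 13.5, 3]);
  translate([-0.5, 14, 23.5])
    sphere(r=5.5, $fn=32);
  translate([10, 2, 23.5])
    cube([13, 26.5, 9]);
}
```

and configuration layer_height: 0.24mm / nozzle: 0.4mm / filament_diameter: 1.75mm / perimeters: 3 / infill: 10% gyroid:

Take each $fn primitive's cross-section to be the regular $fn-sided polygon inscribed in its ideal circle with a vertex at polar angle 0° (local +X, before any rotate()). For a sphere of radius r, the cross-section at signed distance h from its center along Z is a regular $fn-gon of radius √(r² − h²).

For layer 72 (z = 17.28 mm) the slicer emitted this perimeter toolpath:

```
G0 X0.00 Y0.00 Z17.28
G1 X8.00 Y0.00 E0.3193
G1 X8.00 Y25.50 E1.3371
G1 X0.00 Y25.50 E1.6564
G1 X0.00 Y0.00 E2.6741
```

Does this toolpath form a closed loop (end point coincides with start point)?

yes

Start point (G0): (0.00, 0.00). End point (last G1): the path returns to the start — closed.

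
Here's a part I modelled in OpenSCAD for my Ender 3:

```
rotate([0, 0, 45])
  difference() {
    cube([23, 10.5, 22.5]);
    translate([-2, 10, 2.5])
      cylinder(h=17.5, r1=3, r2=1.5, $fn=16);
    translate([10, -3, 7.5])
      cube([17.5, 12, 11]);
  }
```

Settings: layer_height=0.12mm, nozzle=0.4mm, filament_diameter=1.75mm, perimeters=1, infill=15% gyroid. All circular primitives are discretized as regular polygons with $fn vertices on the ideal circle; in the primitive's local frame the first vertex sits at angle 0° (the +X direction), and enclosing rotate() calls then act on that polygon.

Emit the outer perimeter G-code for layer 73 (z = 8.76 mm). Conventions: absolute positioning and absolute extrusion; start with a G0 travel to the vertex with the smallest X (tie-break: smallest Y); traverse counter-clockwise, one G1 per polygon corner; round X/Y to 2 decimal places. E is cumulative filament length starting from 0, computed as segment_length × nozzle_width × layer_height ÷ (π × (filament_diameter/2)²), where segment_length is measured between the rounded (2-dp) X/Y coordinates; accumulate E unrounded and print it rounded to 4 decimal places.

G0 X-7.17 Y7.68 Z8.76
G1 X-6.74 Y7.40 E0.0102
G1 X-6.21 Y6.60 E0.0294
G1 X-6.11 Y6.11 E0.0394
G1 X0.00 Y0.00 E0.2118
G1 X7.07 Y7.07 E0.4113
G1 X0.71 Y13.44 E0.5910
G1 X9.90 Y22.63 E0.8503
G1 X8.84 Y23.69 E0.8802
G1 X-7.17 Y7.68 E1.3321

At z = 8.76 mm: the 23×10.5 cube contributes its full rectangle; the cone at (-2, 10) contributes a regular 16-gon of circumradius 2.463 (interpolated between r1=3 and r2=1.5 at t=0.358); the cube at (10, -3) (footprint 17.5×12) is included at this height; After the difference (first − rest): starting from the 23×10.5 cube, the cone at (-2, 10) partially overlaps it — only the 0.61 mm² overlap (of its 18.58 mm²) is removed, clipping the outline; the 17.5×12 cube at (10, -3) partially overlaps it — only the 117.00 mm² overlap (of its 210.00 mm²) is removed, clipping the outline — 1 connected region; (whole slice rotated 45° about Z — lengths, areas and connectivity unchanged). The outline is a single polygon with 9 vertices. Extrusion per mm of travel: 0.4 × 0.12 / (π × 0.875²) = 0.019956. Accumulating E over each segment gives final E = 1.3321.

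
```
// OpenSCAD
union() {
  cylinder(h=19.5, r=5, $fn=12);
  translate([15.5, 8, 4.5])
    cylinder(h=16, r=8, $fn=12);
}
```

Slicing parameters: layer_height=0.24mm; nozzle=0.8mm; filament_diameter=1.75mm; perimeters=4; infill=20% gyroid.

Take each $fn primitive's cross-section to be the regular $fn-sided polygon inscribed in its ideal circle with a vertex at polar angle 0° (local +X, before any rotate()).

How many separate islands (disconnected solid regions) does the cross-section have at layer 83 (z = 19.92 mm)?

At z = 19.92 mm: the cylinder is not intersected at this z (z outside [0, 19.5]); the cylinder at (15.5, 8): section is a regular 12-gon, circumradius r=8; Merging all regions: only the r=8 cylinder at (15.5, 8) is present, so the union is just that shape — 1 connected region. Overall, the cross-section is a single solid region. Island count = 1.

1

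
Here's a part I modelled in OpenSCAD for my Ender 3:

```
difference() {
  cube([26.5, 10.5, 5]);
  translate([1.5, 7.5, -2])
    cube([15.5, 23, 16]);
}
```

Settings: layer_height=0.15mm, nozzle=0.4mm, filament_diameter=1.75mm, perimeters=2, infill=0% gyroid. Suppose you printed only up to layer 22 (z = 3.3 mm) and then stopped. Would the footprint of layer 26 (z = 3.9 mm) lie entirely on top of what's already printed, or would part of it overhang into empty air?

Compare the two slices. At z = 3.3: the cube (footprint 26.5×10.5) is included at this height (area 278.25 mm²); the cube at (1.5, 7.5) (footprint 15.5×23) is included at this height (area 356.50 mm²); Taking the first minus the rest: starting from the 26.5×10.5 cube (278.25 mm²), the 15.5×23 cube at (1.5, 7.5) partially overlaps it — only the 46.50 mm² overlap (of its 356.50 mm²) is removed, clipping the outline — area = 231.75 mm². At z = 3.9: the cube is present — its section is the full 26.5×10.5 rectangle (area 278.25 mm²); the 15.5×23 cube at (1.5, 7.5) contributes its full rectangle (area 356.50 mm²); Taking the first minus the rest: starting from the 26.5×10.5 cube (278.25 mm²), the 15.5×23 cube at (1.5, 7.5) partially overlaps it — only the 46.50 mm² overlap (of its 356.50 mm²) is removed, clipping the outline — area = 231.75 mm². Checking containment: the cross-section at z = 3.9 is a subset of the cross-section at z = 3.3.

entirely on top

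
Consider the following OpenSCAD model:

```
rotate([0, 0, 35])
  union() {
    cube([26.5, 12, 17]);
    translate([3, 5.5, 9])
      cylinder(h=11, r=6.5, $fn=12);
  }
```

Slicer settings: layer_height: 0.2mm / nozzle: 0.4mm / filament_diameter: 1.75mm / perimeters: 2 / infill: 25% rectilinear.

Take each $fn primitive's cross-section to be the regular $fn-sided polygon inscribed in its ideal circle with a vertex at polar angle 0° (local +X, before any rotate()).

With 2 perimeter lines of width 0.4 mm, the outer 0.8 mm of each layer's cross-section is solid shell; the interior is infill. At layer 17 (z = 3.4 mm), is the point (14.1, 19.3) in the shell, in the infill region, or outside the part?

infill

At z = 3.4 mm: the cube (footprint 26.5×12) is included at this height; the cylinder at (3, 5.5) is not intersected at this z (z outside [9, 20]); Taking the union: only the 26.5×12 cube is present, so the union is just that shape — 1 connected region; (whole slice rotated 35° about Z — lengths, areas and connectivity unchanged). Overall, the cross-section is a single solid region. Undo the 35° rotation: the query point maps to (22.620, 7.722) in the un-rotated model frame. The nearest boundary edge runs (26.50, 0.00)→(26.50, 12.00); distance from the point to it = 3.88 mm. The point is inside the cross-section and 3.88 mm from the nearest boundary — more than the 0.8 mm shell width (2 × 0.4), so it's in the infill interior.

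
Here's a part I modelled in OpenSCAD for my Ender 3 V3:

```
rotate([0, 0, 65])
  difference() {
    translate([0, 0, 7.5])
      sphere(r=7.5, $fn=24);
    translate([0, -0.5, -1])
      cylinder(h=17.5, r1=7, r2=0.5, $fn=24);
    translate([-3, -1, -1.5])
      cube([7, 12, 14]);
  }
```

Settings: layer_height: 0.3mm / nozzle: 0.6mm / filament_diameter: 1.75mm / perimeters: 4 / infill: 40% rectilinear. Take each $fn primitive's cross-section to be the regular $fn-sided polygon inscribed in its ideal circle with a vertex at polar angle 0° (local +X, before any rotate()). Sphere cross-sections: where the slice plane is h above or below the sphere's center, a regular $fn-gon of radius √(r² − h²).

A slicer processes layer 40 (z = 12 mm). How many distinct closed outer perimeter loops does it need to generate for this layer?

1

At z = 12 mm: the r=7.5 sphere contributes a regular 24-gon of circumradius √(7.5²−4.5²) = 6.000; the cone at (0, -0.5): at t=0.743 of its height the radius interpolates to r₁+(r₂−r₁)t = 2.171, giving a regular 24-gon of that circumradius; the cube at (-3, -1) is present — its section is the full 7×12 rectangle; Subtracting the remaining from the first: starting from the r=7.5 sphere, the cone at (0, -0.5) lies wholly inside it (removes its full 14.64 mm² and its 13.60 mm outline becomes a hole wall); the 7×12 cube at (-3, -1) partially overlaps it — only the 36.58 mm² overlap (of its 84.00 mm²) is removed, clipping the outline — 1 connected region; (rotated 65° about Z; rotation is an isometry so areas/perimeters/island counts are preserved). The result has 1 disconnected region.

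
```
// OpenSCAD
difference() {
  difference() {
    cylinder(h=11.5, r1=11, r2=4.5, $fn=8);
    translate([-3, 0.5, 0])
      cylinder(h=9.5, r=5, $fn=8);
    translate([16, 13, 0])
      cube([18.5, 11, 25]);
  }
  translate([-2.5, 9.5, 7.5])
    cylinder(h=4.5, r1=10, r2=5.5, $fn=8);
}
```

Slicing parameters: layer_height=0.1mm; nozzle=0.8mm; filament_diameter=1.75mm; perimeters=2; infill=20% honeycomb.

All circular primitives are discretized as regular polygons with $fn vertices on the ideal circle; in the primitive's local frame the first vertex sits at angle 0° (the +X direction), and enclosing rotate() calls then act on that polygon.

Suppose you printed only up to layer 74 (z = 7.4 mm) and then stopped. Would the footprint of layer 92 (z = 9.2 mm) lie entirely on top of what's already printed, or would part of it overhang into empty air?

Compare the two slices. At z = 7.4: the cone contributes a regular 8-gon of circumradius 6.817 (interpolated between r1=11 and r2=4.5 at t=0.643) (area = (8/2)·6.817²·sin(360°/8) = 131.46 mm²); the cylinder at (-3, 0.5): section is a regular 8-gon, circumradius r=5 (area = (8/2)·5.000²·sin(360°/8) = 70.71 mm²); the cube at (16, 13) is present — its section is the full 18.5×11 rectangle (area 203.50 mm²); Taking the first minus the rest: starting from the cone (131.46 mm²), the r=5 cylinder at (-3, 0.5) partially overlaps it — only the 61.52 mm² overlap (of its 70.71 mm²) is removed, clipping the outline; the 18.5×11 cube at (16, 13) misses the remaining region (no effect) — area = 69.93 mm²; the cone at (-2.5, 9.5) does not reach this height (z outside [7.5, 12]); Subtracting the remaining from the first: none of the subtracted shapes is present at this height, so that combined region is unchanged — area = 69.93 mm². At z = 9.2: the cone contributes a regular 8-gon of circumradius 5.800 (interpolated between r1=11 and r2=4.5 at t=0.800) (area = (8/2)·5.800²·sin(360°/8) = 95.15 mm²); the cylinder at (-3, 0.5): section is a regular 8-gon, circumradius r=5 (area = (8/2)·5.000²·sin(360°/8) = 70.71 mm²); the 18.5×11 cube at (16, 13) contributes its full rectangle (area 203.50 mm²); After the difference (first − rest): starting from the cone (95.15 mm²), the r=5 cylinder at (-3, 0.5) partially overlaps it — only the 51.26 mm² overlap (of its 70.71 mm²) is removed, clipping the outline; the 18.5×11 cube at (16, 13) misses the remaining region (no effect) — area = 43.89 mm²; the cone at (-2.5, 9.5): at t=0.378 of its height the radius interpolates to r₁+(r₂−r₁)t = 8.300, giving a regular 8-gon of that circumradius (area = (8/2)·8.300²·sin(360°/8) = 194.85 mm²); Subtracting the remaining from the first: starting from that combined region (43.89 mm²), the cone at (-2.5, 9.5) partially overlaps it — only the 7.45 mm² overlap (of its 194.85 mm²) is removed, clipping the outline — area = 36.45 mm². Checking containment: the cross-section at z = 9.2 is a subset of the cross-section at z = 7.4.

entirely on top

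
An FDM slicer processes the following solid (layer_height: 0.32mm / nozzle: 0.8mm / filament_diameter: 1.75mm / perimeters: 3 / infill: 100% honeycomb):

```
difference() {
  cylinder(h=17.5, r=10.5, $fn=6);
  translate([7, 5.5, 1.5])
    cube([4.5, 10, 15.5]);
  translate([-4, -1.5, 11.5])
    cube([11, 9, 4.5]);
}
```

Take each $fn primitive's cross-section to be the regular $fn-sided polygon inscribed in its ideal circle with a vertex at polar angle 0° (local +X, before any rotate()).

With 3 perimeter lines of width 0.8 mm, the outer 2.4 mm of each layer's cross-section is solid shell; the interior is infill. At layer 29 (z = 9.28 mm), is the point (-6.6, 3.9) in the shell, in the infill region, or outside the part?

shell

At z = 9.28 mm: the cylinder: section is a regular 6-gon, circumradius r=10.5; the 4.5×10 cube at (7, 5.5) contributes its full rectangle; the cube at (-4, -1.5) is not intersected at this z (z outside [11.5, 16]); Taking the first minus the rest: starting from the r=10.5 cylinder, the 4.5×10 cube at (7, 5.5) partially overlaps it — only the 0.09 mm² overlap (of its 45.00 mm²) is removed, clipping the outline — 1 connected region. Overall, the cross-section is a single solid region. The nearest boundary edge runs (-10.50, 0.00)→(-5.25, 9.09); distance from the point to it = 1.43 mm. The point is inside the cross-section, 1.43 mm from the nearest boundary — within the 2.4 mm shell band (3 × 0.8).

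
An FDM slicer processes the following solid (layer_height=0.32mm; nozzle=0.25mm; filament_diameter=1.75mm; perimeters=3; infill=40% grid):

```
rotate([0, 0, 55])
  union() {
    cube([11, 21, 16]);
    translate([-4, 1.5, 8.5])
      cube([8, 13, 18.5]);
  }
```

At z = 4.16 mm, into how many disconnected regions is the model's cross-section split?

At z = 4.16 mm: the 11×21 cube contributes its full rectangle; the cube at (-4, 1.5) is not intersected at this z (z outside [8.5, 27]); Merging all regions: only the 11×21 cube is present, so the union is just that shape — 1 connected region; (whole slice rotated 55° about Z — lengths, areas and connectivity unchanged). The result has 1 disconnected region.

1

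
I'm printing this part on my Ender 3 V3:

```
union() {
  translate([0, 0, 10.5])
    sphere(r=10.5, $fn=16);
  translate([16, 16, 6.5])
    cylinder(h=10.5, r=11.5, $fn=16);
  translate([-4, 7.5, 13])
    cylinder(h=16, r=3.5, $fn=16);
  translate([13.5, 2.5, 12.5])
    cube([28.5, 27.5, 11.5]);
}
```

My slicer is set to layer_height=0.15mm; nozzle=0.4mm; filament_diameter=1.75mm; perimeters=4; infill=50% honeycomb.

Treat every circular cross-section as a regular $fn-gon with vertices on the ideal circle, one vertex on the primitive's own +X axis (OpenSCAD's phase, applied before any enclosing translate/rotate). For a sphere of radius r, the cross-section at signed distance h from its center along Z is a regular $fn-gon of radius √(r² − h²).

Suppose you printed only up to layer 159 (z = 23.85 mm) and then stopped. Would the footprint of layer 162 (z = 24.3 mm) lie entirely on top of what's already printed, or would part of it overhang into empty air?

Compare the two slices. At z = 23.85: the sphere is absent (|z−center|=13.350 > r=10.5); the cylinder at (16, 16) is not intersected at this z (z outside [6.5, 17]); the cylinder at (-4, 7.5): section is a regular 16-gon, circumradius r=3.5 (area = (16/2)·3.500²·sin(360°/16) = 37.50 mm²); the 28.5×27.5 cube at (13.5, 2.5) contributes its full rectangle (area 783.75 mm²); Merging all regions: the 2 present regions are separate (no shared area or edge), so areas and boundary lengths simply add and each stays a separate island — area = 821.25 mm². At z = 24.3: the sphere is not intersected at this z (|z−center|=13.800 > r=10.5); the cylinder at (16, 16) does not reach this height (z outside [6.5, 17]); the r=3.5 cylinder at (-4, 7.5) gives a regular 16-gon of circumradius 3.5 (constant along its height) (area = (16/2)·3.500²·sin(360°/16) = 37.50 mm²); the cube at (13.5, 2.5) does not reach this height (z outside [12.5, 24]); Taking the union: only the r=3.5 cylinder at (-4, 7.5) is present, so the union is just that shape — area = 37.50 mm². Checking containment: the cross-section at z = 24.3 is a subset of the cross-section at z = 23.85.

entirely on top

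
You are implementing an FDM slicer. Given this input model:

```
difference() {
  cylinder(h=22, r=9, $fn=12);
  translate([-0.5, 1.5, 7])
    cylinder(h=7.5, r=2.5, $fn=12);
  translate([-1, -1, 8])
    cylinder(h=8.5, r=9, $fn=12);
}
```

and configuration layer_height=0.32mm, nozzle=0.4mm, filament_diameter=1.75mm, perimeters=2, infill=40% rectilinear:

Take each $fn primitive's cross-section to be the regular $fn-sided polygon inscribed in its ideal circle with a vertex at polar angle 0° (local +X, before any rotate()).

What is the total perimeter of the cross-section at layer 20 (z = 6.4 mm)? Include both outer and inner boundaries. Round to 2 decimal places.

55.90 mm

At z = 6.4 mm: the r=9 cylinder gives a regular 12-gon of circumradius 9 (constant along its height) (perimeter = 2·12·9.000·sin(180°/12) = 55.90 mm); the cylinder at (-0.5, 1.5) is absent (z outside [7, 14.5]); the cylinder at (-1, -1) is not intersected at this z (z outside [8, 16.5]); After the difference (first − rest): none of the subtracted shapes is present at this height, so the r=9 cylinder is unchanged — boundary = 55.90 mm. Overall, the cross-section is a single solid region. Total boundary length (outer) = 55.90 mm.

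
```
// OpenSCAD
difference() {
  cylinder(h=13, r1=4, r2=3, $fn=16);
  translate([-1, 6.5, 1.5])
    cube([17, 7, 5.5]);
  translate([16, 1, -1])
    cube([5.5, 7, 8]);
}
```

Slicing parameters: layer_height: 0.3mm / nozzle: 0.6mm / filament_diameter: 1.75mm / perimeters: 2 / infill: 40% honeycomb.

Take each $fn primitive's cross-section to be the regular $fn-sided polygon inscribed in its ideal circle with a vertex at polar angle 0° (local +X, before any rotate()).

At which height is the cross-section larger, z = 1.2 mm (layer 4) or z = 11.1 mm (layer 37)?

Layer 4 (z = 1.2): the cone: at t=0.092 of its height the radius interpolates to r₁+(r₂−r₁)t = 3.908, giving a regular 16-gon of that circumradius (area = (16/2)·3.908²·sin(360°/16) = 46.75 mm²); the cube at (-1, 6.5) is absent (z outside [1.5, 7]); the cube at (16, 1) is present — its section is the full 5.5×7 rectangle (area 38.50 mm²); Subtracting the remaining from the first: starting from the cone (46.75 mm²), the 5.5×7 cube at (16, 1) misses the remaining region (no effect) — area = 46.75 mm². So its area = 46.75 mm². Layer 37 (z = 11.1): the cone (r1=4→r2=3) has section circumradius 3.146 here — a regular 16-gon (area = (16/2)·3.146²·sin(360°/16) = 30.30 mm²); the cube at (-1, 6.5) is absent (z outside [1.5, 7]); the cube at (16, 1) does not reach this height (z outside [-1, 7]); Subtracting the remaining from the first: none of the subtracted shapes is present at this height, so the cone is unchanged — area = 30.30 mm². So its area = 30.30 mm². Layer 4 is larger (46.75 vs 30.30 mm²).

layer 4 (z = 1.2 mm)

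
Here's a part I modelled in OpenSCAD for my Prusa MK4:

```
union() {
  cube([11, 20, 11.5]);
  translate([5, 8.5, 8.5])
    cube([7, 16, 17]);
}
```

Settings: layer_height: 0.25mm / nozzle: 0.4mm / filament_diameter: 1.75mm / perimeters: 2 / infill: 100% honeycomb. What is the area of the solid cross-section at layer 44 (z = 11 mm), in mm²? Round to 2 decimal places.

263.00 mm²

At z = 11 mm: the cube is present — its section is the full 11×20 rectangle (area 220.00 mm²); the 7×16 cube at (5, 8.5) contributes its full rectangle (area 112.00 mm²); Combining (union): the regions partially overlap — summed areas 332.00 mm² minus the doubly-counted overlap 69.00 mm² gives 263.00 mm² — area = 263.00 mm². Overall, the cross-section is a single solid region. Net area = 263.00 mm².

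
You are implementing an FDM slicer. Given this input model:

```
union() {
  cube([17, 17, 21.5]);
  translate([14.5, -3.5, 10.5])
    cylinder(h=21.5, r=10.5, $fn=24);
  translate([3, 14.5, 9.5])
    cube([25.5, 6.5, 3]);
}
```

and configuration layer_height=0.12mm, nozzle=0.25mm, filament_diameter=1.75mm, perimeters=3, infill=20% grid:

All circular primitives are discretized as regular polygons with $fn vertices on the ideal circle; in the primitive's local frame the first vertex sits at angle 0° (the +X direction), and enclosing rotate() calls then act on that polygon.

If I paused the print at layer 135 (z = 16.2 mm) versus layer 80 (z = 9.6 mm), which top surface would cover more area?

Layer 135 (z = 16.2): the cube is present — its section is the full 17×17 rectangle (area 289.00 mm²); the r=10.5 cylinder at (14.5, -3.5) contributes a regular 24-gon of circumradius 10.5 (area = (24/2)·10.500²·sin(360°/24) = 342.42 mm²); the cube at (3, 14.5) is not intersected at this z (z outside [9.5, 12.5]); Taking the union: the regions partially overlap — summed areas 631.42 mm² minus the doubly-counted overlap 66.84 mm² gives 564.58 mm² — area = 564.58 mm². So its area = 564.58 mm². Layer 80 (z = 9.6): the cube (footprint 17×17) is included at this height (area 289.00 mm²); the cylinder at (14.5, -3.5) does not reach this height (z outside [10.5, 32]); the cube at (3, 14.5) is present — its section is the full 25.5×6.5 rectangle (area 165.75 mm²); Taking the union: the regions partially overlap — summed areas 454.75 mm² minus the doubly-counted overlap 35.00 mm² gives 419.75 mm² — area = 419.75 mm². So its area = 419.75 mm². Layer 135 is larger (564.58 vs 419.75 mm²).

layer 135 (z = 16.2 mm)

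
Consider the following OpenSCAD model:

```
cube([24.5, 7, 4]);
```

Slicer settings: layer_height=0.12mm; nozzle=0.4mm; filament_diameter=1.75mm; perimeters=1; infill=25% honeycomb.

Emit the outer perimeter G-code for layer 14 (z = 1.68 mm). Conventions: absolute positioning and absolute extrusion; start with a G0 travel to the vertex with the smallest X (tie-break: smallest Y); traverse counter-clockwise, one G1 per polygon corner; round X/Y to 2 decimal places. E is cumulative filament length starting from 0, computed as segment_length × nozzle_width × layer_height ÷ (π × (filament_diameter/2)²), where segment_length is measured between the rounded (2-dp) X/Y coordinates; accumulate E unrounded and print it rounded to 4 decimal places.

At z = 1.68 mm: the cube (footprint 24.5×7) is included at this height. The outline is a single polygon with 4 vertices. Extrusion per mm of travel: 0.4 × 0.12 / (π × 0.875²) = 0.019956. Accumulating E over each segment gives final E = 1.2572.

G0 X0.00 Y0.00 Z1.68
G1 X24.50 Y0.00 E0.4889
G1 X24.50 Y7.00 E0.6286
G1 X0.00 Y7.00 E1.1175
G1 X0.00 Y0.00 E1.2572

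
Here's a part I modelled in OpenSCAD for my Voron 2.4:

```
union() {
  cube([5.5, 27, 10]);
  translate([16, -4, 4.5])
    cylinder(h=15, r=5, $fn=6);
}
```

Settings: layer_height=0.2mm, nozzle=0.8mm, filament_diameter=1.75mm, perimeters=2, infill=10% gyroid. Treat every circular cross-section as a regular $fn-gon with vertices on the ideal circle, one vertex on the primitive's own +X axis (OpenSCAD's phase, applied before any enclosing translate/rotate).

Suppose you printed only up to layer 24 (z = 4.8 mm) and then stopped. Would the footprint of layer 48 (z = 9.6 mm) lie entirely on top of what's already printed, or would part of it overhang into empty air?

Compare the two slices. At z = 4.8: the cube (footprint 5.5×27) is included at this height (area 148.50 mm²); the r=5 cylinder at (16, -4) gives a regular 6-gon of circumradius 5 (constant along its height) (area = (6/2)·5.000²·sin(360°/6) = 64.95 mm²); Combining (union): the 2 present regions are separate (no shared area or edge), so areas and boundary lengths simply add and each stays a separate island — area = 213.45 mm². At z = 9.6: the cube (footprint 5.5×27) is included at this height (area 148.50 mm²); the cylinder at (16, -4): section is a regular 6-gon, circumradius r=5 (area = (6/2)·5.000²·sin(360°/6) = 64.95 mm²); Combining (union): the 2 present regions are separate (no shared area or edge), so areas and boundary lengths simply add and each stays a separate island — area = 213.45 mm². Checking containment: the cross-section at z = 9.6 is a subset of the cross-section at z = 4.8.

entirely on top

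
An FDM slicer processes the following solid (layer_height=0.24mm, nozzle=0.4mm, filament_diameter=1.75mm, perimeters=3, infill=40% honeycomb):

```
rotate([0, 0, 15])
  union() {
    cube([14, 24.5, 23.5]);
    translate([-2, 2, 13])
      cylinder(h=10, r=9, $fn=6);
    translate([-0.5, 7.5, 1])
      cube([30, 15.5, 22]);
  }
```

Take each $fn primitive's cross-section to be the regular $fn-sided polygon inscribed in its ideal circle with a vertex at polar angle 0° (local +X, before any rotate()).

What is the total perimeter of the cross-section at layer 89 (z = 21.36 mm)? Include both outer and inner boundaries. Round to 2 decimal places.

At z = 21.36 mm: the cube is present — its section is the full 14×24.5 rectangle (perimeter 77.00 mm); the r=9 cylinder at (-2, 2) gives a regular 6-gon of circumradius 9 (constant along its height) (perimeter = 2·6·9.000·sin(180°/6) = 54.00 mm); the 30×15.5 cube at (-0.5, 7.5) contributes its full rectangle (perimeter 91.00 mm); Taking the union: the regions partially overlap (shared area 268.01 mm²), so the edge portions inside another operand are dropped and the merged outline is re-measured after clipping — boundary = 132.55 mm; (whole slice rotated 15° about Z — lengths, areas and connectivity unchanged). Overall, the cross-section is a single solid region. Total boundary length (outer) = 132.55 mm.

132.55 mm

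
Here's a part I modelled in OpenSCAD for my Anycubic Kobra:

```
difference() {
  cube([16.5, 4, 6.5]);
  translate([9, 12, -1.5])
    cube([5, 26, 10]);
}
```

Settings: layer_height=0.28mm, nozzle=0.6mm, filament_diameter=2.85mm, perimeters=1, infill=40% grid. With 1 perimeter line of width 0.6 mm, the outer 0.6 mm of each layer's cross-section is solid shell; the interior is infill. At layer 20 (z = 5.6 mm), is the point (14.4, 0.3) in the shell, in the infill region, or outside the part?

shell

At z = 5.6 mm: the cube (footprint 16.5×4) is included at this height; the 5×26 cube at (9, 12) contributes its full rectangle; Subtracting the remaining from the first: starting from the 16.5×4 cube, the 5×26 cube at (9, 12) misses the remaining region (no effect) — 1 connected region. Overall, the cross-section is a single solid region. The nearest boundary edge runs (16.50, 0.00)→(0.00, 0.00); distance from the point to it = 0.30 mm. The point is inside the cross-section, 0.30 mm from the nearest boundary — within the 0.6 mm shell band (1 × 0.6).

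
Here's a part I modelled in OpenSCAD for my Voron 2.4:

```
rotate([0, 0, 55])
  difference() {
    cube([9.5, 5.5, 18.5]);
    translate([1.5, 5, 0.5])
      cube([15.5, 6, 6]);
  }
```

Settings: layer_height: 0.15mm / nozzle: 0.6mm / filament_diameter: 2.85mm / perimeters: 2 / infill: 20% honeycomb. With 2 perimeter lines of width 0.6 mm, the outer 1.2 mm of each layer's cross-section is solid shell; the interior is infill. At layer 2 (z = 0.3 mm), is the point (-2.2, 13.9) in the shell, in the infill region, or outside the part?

At z = 0.3 mm: the cube (footprint 9.5×5.5) is included at this height; the cube at (1.5, 5) is absent (z outside [0.5, 6.5]); After the difference (first − rest): none of the subtracted shapes is present at this height, so the 9.5×5.5 cube is unchanged — 1 connected region; (rotated 55° about Z; rotation is an isometry so areas/perimeters/island counts are preserved). Overall, the cross-section is a single solid region. Undo the 55° rotation: the query point maps to (10.124, 9.775) in the un-rotated model frame. The nearest boundary edge runs (9.50, 0.00)→(9.50, 5.50); distance from the point to it = 4.32 mm. The point is not inside any of the regions above, so it lies outside the cross-section (4.32 mm from the nearest boundary).

outside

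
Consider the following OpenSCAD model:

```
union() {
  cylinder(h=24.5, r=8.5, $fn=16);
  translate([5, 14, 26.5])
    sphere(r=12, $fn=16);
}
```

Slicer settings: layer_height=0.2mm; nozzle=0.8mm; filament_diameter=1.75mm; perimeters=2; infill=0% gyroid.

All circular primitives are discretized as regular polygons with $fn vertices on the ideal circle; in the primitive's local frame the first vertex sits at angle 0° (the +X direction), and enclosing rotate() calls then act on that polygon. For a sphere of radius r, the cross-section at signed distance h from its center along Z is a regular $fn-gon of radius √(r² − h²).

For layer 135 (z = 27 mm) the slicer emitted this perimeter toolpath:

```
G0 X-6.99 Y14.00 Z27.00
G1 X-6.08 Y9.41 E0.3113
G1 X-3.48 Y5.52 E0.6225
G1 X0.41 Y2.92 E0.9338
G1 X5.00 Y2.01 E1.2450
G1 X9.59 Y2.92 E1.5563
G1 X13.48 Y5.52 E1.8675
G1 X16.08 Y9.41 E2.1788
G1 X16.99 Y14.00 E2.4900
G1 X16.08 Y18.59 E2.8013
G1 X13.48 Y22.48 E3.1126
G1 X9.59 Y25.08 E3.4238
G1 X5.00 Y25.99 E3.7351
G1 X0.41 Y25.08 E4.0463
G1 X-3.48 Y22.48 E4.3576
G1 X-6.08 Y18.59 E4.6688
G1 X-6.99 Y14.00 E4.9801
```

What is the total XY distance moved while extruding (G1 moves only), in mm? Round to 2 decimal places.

Sum the Euclidean lengths of each G1 segment: total = 74.87 mm.

74.87 mm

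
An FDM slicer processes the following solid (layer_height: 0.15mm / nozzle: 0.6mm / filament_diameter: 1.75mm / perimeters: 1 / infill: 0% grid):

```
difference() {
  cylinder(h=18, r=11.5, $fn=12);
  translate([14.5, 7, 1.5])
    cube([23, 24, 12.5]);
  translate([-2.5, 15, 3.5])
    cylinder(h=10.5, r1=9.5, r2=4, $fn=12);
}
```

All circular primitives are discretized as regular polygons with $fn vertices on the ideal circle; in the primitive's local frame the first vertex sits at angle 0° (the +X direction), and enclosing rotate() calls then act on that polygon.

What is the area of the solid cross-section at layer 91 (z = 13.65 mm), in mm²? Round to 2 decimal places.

At z = 13.65 mm: the r=11.5 cylinder gives a regular 12-gon of circumradius 11.5 (constant along its height) (area = (12/2)·11.500²·sin(360°/12) = 396.75 mm²); the cube at (14.5, 7) is present — its section is the full 23×24 rectangle (area 552.00 mm²); the cone at (-2.5, 15) (r1=9.5→r2=4) has section circumradius 4.183 here — a regular 12-gon (area = (12/2)·4.183²·sin(360°/12) = 52.50 mm²); After the difference (first − rest): starting from the r=11.5 cylinder (396.75 mm²), the 23×24 cube at (14.5, 7) misses the remaining region (no effect); the cone at (-2.5, 15) partially overlaps it — only the 0.03 mm² overlap (of its 52.50 mm²) is removed, clipping the outline — area = 396.72 mm². Overall, the cross-section is a single solid region. Net area = 396.72 mm².

396.72 mm²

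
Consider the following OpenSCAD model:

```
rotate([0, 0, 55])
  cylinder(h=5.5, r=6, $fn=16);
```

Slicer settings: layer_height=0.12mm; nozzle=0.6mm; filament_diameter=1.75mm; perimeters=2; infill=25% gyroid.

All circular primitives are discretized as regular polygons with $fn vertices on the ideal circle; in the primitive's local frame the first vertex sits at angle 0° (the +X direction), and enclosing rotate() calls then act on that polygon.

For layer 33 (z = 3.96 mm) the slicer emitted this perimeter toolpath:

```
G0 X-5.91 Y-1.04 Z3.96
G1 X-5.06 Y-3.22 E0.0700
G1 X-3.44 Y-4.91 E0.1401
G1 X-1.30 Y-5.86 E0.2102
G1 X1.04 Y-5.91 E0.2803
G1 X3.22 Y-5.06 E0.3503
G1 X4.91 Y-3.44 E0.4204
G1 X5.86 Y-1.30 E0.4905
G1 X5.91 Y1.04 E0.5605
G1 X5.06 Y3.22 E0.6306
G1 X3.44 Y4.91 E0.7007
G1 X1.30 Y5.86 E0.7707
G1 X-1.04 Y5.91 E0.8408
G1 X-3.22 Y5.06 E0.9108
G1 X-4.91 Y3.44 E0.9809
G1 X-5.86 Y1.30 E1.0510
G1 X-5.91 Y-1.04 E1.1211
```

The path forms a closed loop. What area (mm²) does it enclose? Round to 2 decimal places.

110.18 mm²

Apply the shoelace formula to the sequence of (X, Y) vertices; enclosed area = 110.18 mm².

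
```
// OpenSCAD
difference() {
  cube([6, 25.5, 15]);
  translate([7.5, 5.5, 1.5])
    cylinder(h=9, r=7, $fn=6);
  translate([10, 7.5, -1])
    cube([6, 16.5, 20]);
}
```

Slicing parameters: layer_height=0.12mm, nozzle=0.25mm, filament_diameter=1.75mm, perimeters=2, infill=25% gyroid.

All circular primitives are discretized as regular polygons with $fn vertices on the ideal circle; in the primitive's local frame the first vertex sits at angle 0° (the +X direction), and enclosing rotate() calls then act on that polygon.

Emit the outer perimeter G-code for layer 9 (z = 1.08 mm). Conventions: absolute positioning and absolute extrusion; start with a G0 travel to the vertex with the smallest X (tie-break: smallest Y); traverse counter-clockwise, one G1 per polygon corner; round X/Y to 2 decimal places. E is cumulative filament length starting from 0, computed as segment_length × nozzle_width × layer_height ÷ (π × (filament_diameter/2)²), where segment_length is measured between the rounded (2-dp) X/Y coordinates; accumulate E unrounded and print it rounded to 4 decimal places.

G0 X0.00 Y0.00 Z1.08
G1 X6.00 Y0.00 E0.0748
G1 X6.00 Y25.50 E0.3929
G1 X0.00 Y25.50 E0.4677
G1 X0.00 Y0.00 E0.7858

At z = 1.08 mm: the 6×25.5 cube contributes its full rectangle; the cylinder at (7.5, 5.5) does not reach this height (z outside [1.5, 10.5]); the cube at (10, 7.5) is present — its section is the full 6×16.5 rectangle; Subtracting the remaining from the first: starting from the 6×25.5 cube, the 6×16.5 cube at (10, 7.5) misses the remaining region (no effect) — 1 connected region. The outline is a single polygon with 4 vertices. Extrusion per mm of travel: 0.25 × 0.12 / (π × 0.875²) = 0.012473. Accumulating E over each segment gives final E = 0.7858.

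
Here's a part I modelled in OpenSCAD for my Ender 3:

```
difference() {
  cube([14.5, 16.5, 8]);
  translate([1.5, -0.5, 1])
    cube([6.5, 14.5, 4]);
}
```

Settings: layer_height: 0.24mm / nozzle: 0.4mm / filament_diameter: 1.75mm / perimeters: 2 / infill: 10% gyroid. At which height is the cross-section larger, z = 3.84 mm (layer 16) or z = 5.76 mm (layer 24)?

Layer 16 (z = 3.84): the cube is present — its section is the full 14.5×16.5 rectangle (area 239.25 mm²); the cube at (1.5, -0.5) is present — its section is the full 6.5×14.5 rectangle (area 94.25 mm²); Taking the first minus the rest: starting from the 14.5×16.5 cube (239.25 mm²), the 6.5×14.5 cube at (1.5, -0.5) partially overlaps it — only the 91.00 mm² overlap (of its 94.25 mm²) is removed, clipping the outline — area = 148.25 mm². So its area = 148.25 mm². Layer 24 (z = 5.76): the 14.5×16.5 cube contributes its full rectangle (area 239.25 mm²); the cube at (1.5, -0.5) is not intersected at this z (z outside [1, 5]); Subtracting the remaining from the first: none of the subtracted shapes is present at this height, so the 14.5×16.5 cube is unchanged — area = 239.25 mm². So its area = 239.25 mm². Layer 24 is larger (239.25 vs 148.25 mm²).

layer 24 (z = 5.76 mm)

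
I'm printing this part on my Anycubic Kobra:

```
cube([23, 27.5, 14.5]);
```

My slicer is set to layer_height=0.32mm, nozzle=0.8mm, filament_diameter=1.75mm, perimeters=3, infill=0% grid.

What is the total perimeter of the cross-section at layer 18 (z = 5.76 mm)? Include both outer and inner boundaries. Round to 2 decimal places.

101.00 mm

At z = 5.76 mm: the 23×27.5 cube contributes its full rectangle (perimeter 101.00 mm). Overall, the cross-section is a single solid region. Total boundary length (outer) = 101.00 mm.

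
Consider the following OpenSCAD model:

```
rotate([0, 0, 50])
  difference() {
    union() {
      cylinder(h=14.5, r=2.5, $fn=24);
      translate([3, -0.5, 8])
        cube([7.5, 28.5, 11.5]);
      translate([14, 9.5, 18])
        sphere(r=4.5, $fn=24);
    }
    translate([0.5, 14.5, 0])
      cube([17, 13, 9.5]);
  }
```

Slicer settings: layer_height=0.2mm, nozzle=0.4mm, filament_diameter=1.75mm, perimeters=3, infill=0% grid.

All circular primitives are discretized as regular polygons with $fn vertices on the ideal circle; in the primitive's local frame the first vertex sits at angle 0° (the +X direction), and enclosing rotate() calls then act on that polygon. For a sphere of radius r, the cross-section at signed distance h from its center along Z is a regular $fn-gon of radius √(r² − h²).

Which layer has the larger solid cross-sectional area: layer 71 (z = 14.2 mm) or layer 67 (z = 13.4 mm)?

layer 71 (z = 14.2 mm)

Layer 71 (z = 14.2): the r=2.5 cylinder gives a regular 24-gon of circumradius 2.5 (constant along its height) (area = (24/2)·2.500²·sin(360°/24) = 19.41 mm²); the 7.5×28.5 cube at (3, -0.5) contributes its full rectangle (area 213.75 mm²); the sphere at (14, 9.5): section is a regular 24-gon, circumradius = √(r²−h²) = √(4.5²−3.8²) = 2.410 (area = (24/2)·2.410²·sin(360°/24) = 18.04 mm²); Merging all regions: the 3 present regions are separate (no shared area or edge), so areas and boundary lengths simply add and each stays a separate island — area = 251.21 mm²; the cube at (0.5, 14.5) is absent (z outside [0, 9.5]); Subtracting the remaining from the first: none of the subtracted shapes is present at this height, so the result so far is unchanged — area = 251.21 mm²; (whole slice rotated 50° about Z — lengths, areas and connectivity unchanged). So its area = 251.21 mm². Layer 67 (z = 13.4): the cylinder: section is a regular 24-gon, circumradius r=2.5 (area = (24/2)·2.500²·sin(360°/24) = 19.41 mm²); the 7.5×28.5 cube at (3, -0.5) contributes its full rectangle (area 213.75 mm²); the sphere at (14, 9.5) is absent (|z−center|=4.600 > r=4.5); Taking the union: the 2 present regions are separate (no shared area or edge), so areas and boundary lengths simply add and each stays a separate island — area = 233.16 mm²; the cube at (0.5, 14.5) is absent (z outside [0, 9.5]); Taking the first minus the rest: none of the subtracted shapes is present at this height, so that combined region is unchanged — area = 233.16 mm²; (whole slice rotated 50° about Z — lengths, areas and connectivity unchanged). So its area = 233.16 mm². Layer 71 is larger (251.21 vs 233.16 mm²).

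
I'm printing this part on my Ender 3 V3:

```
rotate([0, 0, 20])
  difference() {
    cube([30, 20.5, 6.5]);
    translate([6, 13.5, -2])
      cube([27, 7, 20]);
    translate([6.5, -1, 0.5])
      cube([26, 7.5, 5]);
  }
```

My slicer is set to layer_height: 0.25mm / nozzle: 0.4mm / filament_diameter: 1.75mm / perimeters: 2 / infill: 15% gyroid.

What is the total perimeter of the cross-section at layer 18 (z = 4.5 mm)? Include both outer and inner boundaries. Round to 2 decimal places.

101.00 mm

At z = 4.5 mm: the cube (footprint 30×20.5) is included at this height (perimeter 101.00 mm); the cube at (6, 13.5) is present — its section is the full 27×7 rectangle (perimeter 68.00 mm); the 26×7.5 cube at (6.5, -1) contributes its full rectangle (perimeter 67.00 mm); Taking the first minus the rest: starting from the 30×20.5 cube, the 27×7 cube at (6, 13.5) partially overlaps it — only the 168.00 mm² overlap (of its 189.00 mm²) is removed, clipping the outline; the 26×7.5 cube at (6.5, -1) partially overlaps it — only the 152.75 mm² overlap (of its 195.00 mm²) is removed, clipping the outline — boundary = 101.00 mm; (rotated 20° about Z; rotation is an isometry so areas/perimeters/island counts are preserved). Overall, the cross-section is a single solid region. Total boundary length (outer) = 101.00 mm.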